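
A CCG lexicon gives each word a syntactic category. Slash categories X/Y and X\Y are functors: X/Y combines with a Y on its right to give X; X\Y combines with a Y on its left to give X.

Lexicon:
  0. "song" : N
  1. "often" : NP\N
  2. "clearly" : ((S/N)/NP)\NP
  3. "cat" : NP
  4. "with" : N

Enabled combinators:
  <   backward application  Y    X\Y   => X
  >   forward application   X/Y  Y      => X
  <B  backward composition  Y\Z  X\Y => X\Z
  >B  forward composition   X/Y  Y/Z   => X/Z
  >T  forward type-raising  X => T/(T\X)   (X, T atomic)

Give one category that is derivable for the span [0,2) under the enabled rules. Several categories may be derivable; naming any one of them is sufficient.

[0,5] S   >
  [0,4] S/N   >
    [0,3] (S/N)/NP   <
      [0,2] NP   <
        [0,1] "song" : N
        [1,2] "often" : NP\N
      [2,3] "clearly" : ((S/N)/NP)\NP
    [3,4] "cat" : NP
  [4,5] "with" : N

NP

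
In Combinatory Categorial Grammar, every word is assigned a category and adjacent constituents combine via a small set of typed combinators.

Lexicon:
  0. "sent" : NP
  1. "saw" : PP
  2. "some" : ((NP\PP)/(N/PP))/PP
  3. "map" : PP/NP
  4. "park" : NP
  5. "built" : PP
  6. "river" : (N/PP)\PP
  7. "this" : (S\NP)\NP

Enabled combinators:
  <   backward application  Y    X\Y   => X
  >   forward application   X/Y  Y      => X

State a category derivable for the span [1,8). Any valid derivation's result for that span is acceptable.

[0,8] S   <
  [0,1] "sent" : NP
  [1,8] S\NP   <
    [1,7] NP   <
      [1,2] "saw" : PP
      [2,7] NP\PP   >
        [2,5] (NP\PP)/(N/PP)   >
          [2,3] "some" : ((NP\PP)/(N/PP))/PP
          [3,5] PP   >
            [3,4] "map" : PP/NP
            [4,5] "park" : NP
        [5,7] N/PP   <
          [5,6] "built" : PP
          [6,7] "river" : (N/PP)\PP
    [7,8] "this" : (S\NP)\NP

S\NP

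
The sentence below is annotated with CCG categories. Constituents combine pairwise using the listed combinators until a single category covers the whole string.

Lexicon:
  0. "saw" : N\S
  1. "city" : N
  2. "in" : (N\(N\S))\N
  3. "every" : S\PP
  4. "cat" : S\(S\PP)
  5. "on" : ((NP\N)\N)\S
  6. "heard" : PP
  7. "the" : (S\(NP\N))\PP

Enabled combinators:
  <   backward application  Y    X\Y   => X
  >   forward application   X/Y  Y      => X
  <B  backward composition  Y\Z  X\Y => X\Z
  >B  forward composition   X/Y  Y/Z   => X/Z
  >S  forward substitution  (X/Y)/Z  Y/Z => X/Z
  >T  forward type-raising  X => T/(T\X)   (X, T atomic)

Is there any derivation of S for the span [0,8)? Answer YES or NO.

[0,8] S   <
  [0,6] NP\N   <
    [0,3] N   <
      [0,1] "saw" : N\S
      [1,3] N\(N\S)   <
        [1,2] "city" : N
        [2,3] "in" : (N\(N\S))\N
    [3,6] (NP\N)\N   <
      [3,5] S   <
        [3,4] "every" : S\PP
        [4,5] "cat" : S\(S\PP)
      [5,6] "on" : ((NP\N)\N)\S
  [6,8] S\(NP\N)   <
    [6,7] "heard" : PP
    [7,8] "the" : (S\(NP\N))\PP

YES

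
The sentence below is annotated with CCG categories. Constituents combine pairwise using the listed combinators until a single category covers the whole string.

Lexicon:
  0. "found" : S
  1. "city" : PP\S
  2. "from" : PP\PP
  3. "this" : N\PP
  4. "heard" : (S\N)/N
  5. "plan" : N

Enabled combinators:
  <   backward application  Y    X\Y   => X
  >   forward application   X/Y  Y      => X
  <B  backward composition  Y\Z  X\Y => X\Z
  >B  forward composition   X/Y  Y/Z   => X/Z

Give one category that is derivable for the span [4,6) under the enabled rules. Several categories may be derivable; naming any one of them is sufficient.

S\N

[0,6] S   <
  [0,4] N   <
    [0,2] PP   <
      [0,1] "found" : S
      [1,2] "city" : PP\S
    [2,4] N\PP   <B
      [2,3] "from" : PP\PP
      [3,4] "this" : N\PP
  [4,6] S\N   >
    [4,5] "heard" : (S\N)/N
    [5,6] "plan" : N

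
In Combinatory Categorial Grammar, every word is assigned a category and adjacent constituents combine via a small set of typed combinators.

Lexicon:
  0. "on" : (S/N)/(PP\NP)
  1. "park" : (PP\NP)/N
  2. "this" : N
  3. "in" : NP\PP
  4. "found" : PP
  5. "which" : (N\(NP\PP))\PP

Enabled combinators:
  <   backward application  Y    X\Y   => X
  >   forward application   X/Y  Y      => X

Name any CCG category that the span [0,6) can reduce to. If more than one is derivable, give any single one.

S

[0,6] S   >
  [0,3] S/N   >
    [0,1] "on" : (S/N)/(PP\NP)
    [1,3] PP\NP   >
      [1,2] "park" : (PP\NP)/N
      [2,3] "this" : N
  [3,6] N   <
    [3,4] "in" : NP\PP
    [4,6] N\(NP\PP)   <
      [4,5] "found" : PP
      [5,6] "which" : (N\(NP\PP))\PP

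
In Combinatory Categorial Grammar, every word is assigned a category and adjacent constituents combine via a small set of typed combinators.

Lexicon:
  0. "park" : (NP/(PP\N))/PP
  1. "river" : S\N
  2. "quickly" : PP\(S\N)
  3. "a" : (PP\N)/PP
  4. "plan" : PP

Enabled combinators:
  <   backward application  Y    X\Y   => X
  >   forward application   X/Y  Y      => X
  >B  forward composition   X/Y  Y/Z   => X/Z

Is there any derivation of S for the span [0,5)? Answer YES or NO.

NO

(NP/(PP\N))/PP S\N PP\(S\N) (PP\N)/PP PP
CKY chart[0,5] = {NP}; S ∉ chart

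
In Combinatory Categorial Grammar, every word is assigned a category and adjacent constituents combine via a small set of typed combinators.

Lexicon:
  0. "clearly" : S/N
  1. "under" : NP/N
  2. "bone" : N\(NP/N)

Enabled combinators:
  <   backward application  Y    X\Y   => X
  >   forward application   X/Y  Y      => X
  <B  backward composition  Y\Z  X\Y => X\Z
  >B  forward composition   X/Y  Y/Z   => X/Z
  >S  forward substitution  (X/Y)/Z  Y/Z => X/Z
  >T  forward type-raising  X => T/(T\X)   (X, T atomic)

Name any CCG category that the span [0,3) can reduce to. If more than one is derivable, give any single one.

S

[0,3] S   >
  [0,1] "clearly" : S/N
  [1,3] N   <
    [1,2] "under" : NP/N
    [2,3] "bone" : N\(NP/N)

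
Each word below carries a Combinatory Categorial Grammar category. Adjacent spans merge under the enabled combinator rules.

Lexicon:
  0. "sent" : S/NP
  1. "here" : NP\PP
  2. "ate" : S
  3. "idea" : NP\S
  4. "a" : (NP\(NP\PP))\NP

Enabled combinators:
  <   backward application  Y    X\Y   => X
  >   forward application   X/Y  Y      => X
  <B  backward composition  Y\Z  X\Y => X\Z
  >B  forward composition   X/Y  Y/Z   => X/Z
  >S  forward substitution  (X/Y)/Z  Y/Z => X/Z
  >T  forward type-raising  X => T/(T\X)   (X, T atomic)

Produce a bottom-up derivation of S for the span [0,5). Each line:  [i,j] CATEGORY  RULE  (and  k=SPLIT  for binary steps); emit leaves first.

[0,1] S/NP  lex  "sent"
[1,2] NP\PP  lex  "here"
[2,3] S  lex  "ate"
[3,4] NP\S  lex  "idea"
[2,4] NP  <  k=3
[4,5] (NP\(NP\PP))\NP  lex  "a"
[2,5] NP\(NP\PP)  <  k=4
[1,5] NP  <  k=2
[0,5] S  >  k=1

[0,5] S   >
  [0,1] "sent" : S/NP
  [1,5] NP   <
    [1,2] "here" : NP\PP
    [2,5] NP\(NP\PP)   <
      [2,4] NP   <
        [2,3] "ate" : S
        [3,4] "idea" : NP\S
      [4,5] "a" : (NP\(NP\PP))\NP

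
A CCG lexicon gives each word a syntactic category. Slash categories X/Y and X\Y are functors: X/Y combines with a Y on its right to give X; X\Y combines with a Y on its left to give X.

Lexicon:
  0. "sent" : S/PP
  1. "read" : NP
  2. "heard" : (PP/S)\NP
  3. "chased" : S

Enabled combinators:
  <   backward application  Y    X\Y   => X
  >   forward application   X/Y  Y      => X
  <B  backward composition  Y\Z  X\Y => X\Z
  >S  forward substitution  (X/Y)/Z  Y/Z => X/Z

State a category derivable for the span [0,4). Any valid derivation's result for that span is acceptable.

[0,4] S   >
  [0,1] "sent" : S/PP
  [1,4] PP   >
    [1,3] PP/S   <
      [1,2] "read" : NP
      [2,3] "heard" : (PP/S)\NP
    [3,4] "chased" : S

S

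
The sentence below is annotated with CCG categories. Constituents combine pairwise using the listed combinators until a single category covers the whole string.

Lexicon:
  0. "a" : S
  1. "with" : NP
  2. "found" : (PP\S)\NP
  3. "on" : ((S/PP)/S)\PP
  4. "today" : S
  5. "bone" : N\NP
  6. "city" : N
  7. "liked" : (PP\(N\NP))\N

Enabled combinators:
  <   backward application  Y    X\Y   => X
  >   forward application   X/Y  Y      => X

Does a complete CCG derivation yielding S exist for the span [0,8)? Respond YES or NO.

[0,8] S   >
  [0,5] S/PP   >
    [0,4] (S/PP)/S   <
      [0,3] PP   <
        [0,1] "a" : S
        [1,3] PP\S   <
          [1,2] "with" : NP
          [2,3] "found" : (PP\S)\NP
      [3,4] "on" : ((S/PP)/S)\PP
    [4,5] "today" : S
  [5,8] PP   <
    [5,6] "bone" : N\NP
    [6,8] PP\(N\NP)   <
      [6,7] "city" : N
      [7,8] "liked" : (PP\(N\NP))\N

YES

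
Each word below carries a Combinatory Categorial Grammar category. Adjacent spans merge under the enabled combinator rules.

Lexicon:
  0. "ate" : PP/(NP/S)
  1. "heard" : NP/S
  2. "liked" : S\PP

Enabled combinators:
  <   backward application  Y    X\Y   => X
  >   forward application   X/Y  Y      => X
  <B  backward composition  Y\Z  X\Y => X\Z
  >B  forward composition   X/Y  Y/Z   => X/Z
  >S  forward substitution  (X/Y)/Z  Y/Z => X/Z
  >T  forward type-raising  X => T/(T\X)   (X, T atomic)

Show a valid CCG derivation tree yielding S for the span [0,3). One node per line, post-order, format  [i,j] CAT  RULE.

[0,1] PP/(NP/S)  lex  "ate"
[1,2] NP/S  lex  "heard"
[0,2] PP  >  k=1
[2,3] S\PP  lex  "liked"
[0,3] S  <  k=2

[0,3] S   <
  [0,2] PP   >
    [0,1] "ate" : PP/(NP/S)
    [1,2] "heard" : NP/S
  [2,3] "liked" : S\PP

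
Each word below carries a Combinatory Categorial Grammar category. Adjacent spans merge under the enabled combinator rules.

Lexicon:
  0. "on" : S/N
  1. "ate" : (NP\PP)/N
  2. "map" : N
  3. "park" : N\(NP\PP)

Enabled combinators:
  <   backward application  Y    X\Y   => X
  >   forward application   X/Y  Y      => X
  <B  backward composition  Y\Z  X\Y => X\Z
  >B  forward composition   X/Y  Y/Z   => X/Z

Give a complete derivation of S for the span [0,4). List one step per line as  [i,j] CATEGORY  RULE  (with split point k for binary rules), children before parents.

[0,4] S   >
  [0,1] "on" : S/N
  [1,4] N   <
    [1,3] NP\PP   >
      [1,2] "ate" : (NP\PP)/N
      [2,3] "map" : N
    [3,4] "park" : N\(NP\PP)

[0,1] S/N  lex  "on"
[1,2] (NP\PP)/N  lex  "ate"
[2,3] N  lex  "map"
[1,3] NP\PP  >  k=2
[3,4] N\(NP\PP)  lex  "park"
[1,4] N  <  k=3
[0,4] S  >  k=1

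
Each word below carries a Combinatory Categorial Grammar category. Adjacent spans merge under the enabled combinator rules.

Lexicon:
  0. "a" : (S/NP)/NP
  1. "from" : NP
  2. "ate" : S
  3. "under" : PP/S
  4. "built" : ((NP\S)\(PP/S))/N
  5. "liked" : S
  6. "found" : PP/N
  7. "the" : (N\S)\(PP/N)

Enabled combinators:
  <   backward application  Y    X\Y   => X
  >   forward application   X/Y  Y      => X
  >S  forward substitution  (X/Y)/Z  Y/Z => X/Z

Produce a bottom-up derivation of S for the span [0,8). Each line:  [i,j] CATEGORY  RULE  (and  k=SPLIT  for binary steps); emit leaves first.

[0,8] S   >
  [0,2] S/NP   >
    [0,1] "a" : (S/NP)/NP
    [1,2] "from" : NP
  [2,8] NP   <
    [2,3] "ate" : S
    [3,8] NP\S   <
      [3,4] "under" : PP/S
      [4,8] (NP\S)\(PP/S)   >
        [4,5] "built" : ((NP\S)\(PP/S))/N
        [5,8] N   <
          [5,6] "liked" : S
          [6,8] N\S   <
            [6,7] "found" : PP/N
            [7,8] "the" : (N\S)\(PP/N)

[0,1] (S/NP)/NP  lex  "a"
[1,2] NP  lex  "from"
[0,2] S/NP  >  k=1
[2,3] S  lex  "ate"
[3,4] PP/S  lex  "under"
[4,5] ((NP\S)\(PP/S))/N  lex  "built"
[5,6] S  lex  "liked"
[6,7] PP/N  lex  "found"
[7,8] (N\S)\(PP/N)  lex  "the"
[6,8] N\S  <  k=7
[5,8] N  <  k=6
[4,8] (NP\S)\(PP/S)  >  k=5
[3,8] NP\S  <  k=4
[2,8] NP  <  k=3
[0,8] S  >  k=2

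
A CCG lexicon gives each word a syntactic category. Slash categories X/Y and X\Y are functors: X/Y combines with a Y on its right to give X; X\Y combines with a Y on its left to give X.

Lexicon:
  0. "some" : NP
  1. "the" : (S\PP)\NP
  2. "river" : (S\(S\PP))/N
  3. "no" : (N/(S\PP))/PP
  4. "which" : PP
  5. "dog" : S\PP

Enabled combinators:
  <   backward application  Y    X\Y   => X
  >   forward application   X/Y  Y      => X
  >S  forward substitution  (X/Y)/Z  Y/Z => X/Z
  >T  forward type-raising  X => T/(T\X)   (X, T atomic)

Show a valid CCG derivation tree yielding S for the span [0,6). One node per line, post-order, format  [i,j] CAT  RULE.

[0,6] S   <
  [0,2] S\PP   <
    [0,1] "some" : NP
    [1,2] "the" : (S\PP)\NP
  [2,6] S\(S\PP)   >
    [2,3] "river" : (S\(S\PP))/N
    [3,6] N   >
      [3,5] N/(S\PP)   >
        [3,4] "no" : (N/(S\PP))/PP
        [4,5] "which" : PP
      [5,6] "dog" : S\PP

[0,1] NP  lex  "some"
[1,2] (S\PP)\NP  lex  "the"
[0,2] S\PP  <  k=1
[2,3] (S\(S\PP))/N  lex  "river"
[3,4] (N/(S\PP))/PP  lex  "no"
[4,5] PP  lex  "which"
[3,5] N/(S\PP)  >  k=4
[5,6] S\PP  lex  "dog"
[3,6] N  >  k=5
[2,6] S\(S\PP)  >  k=3
[0,6] S  <  k=2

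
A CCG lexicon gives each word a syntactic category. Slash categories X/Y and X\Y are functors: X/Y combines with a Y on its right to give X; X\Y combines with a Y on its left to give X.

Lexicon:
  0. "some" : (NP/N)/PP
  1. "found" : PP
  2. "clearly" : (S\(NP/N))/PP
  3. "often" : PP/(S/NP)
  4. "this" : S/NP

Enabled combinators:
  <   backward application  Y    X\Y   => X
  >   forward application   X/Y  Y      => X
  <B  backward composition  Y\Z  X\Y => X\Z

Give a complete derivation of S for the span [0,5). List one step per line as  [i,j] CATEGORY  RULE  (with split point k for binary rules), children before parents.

[0,5] S   <
  [0,2] NP/N   >
    [0,1] "some" : (NP/N)/PP
    [1,2] "found" : PP
  [2,5] S\(NP/N)   >
    [2,3] "clearly" : (S\(NP/N))/PP
    [3,5] PP   >
      [3,4] "often" : PP/(S/NP)
      [4,5] "this" : S/NP

[0,1] (NP/N)/PP  lex  "some"
[1,2] PP  lex  "found"
[0,2] NP/N  >  k=1
[2,3] (S\(NP/N))/PP  lex  "clearly"
[3,4] PP/(S/NP)  lex  "often"
[4,5] S/NP  lex  "this"
[3,5] PP  >  k=4
[2,5] S\(NP/N)  >  k=3
[0,5] S  <  k=2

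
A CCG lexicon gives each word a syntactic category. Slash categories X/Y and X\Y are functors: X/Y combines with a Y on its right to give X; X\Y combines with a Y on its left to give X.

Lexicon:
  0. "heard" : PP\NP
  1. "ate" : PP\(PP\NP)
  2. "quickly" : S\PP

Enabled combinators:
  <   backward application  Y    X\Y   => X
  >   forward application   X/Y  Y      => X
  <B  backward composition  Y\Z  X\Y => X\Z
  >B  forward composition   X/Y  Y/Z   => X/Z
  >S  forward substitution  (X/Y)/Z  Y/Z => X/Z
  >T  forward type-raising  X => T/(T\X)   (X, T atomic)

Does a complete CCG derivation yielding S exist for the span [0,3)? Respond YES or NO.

[0,3] S   <
  [0,2] PP   <
    [0,1] "heard" : PP\NP
    [1,2] "ate" : PP\(PP\NP)
  [2,3] "quickly" : S\PP

YES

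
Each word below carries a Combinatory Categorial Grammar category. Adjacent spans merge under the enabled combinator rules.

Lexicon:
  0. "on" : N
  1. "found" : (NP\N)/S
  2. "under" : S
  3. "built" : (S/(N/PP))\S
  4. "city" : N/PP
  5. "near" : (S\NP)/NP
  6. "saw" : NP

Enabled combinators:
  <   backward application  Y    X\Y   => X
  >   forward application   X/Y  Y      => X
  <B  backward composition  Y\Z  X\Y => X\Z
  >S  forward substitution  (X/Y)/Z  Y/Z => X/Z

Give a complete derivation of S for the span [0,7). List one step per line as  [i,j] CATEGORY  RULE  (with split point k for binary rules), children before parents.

[0,7] S   <
  [0,1] "on" : N
  [1,7] S\N   <B
    [1,5] NP\N   >
      [1,2] "found" : (NP\N)/S
      [2,5] S   >
        [2,4] S/(N/PP)   <
          [2,3] "under" : S
          [3,4] "built" : (S/(N/PP))\S
        [4,5] "city" : N/PP
    [5,7] S\NP   >
      [5,6] "near" : (S\NP)/NP
      [6,7] "saw" : NP

[0,1] N  lex  "on"
[1,2] (NP\N)/S  lex  "found"
[2,3] S  lex  "under"
[3,4] (S/(N/PP))\S  lex  "built"
[2,4] S/(N/PP)  <  k=3
[4,5] N/PP  lex  "city"
[2,5] S  >  k=4
[1,5] NP\N  >  k=2
[5,6] (S\NP)/NP  lex  "near"
[6,7] NP  lex  "saw"
[5,7] S\NP  >  k=6
[1,7] S\N  <B  k=5
[0,7] S  <  k=1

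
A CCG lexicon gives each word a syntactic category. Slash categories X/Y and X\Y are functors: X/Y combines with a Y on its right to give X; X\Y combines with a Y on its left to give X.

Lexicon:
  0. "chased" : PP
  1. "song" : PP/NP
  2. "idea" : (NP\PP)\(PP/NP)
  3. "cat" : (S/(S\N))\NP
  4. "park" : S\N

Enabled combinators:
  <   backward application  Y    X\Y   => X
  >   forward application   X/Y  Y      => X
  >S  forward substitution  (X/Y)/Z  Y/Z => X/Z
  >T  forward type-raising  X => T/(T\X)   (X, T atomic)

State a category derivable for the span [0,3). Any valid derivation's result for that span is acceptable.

NP

[0,5] S   >
  [0,4] S/(S\N)   <
    [0,3] NP   >
      [0,1] NP/(NP\PP)   >T
        [0,1] "chased" : PP
      [1,3] NP\PP   <
        [1,2] "song" : PP/NP
        [2,3] "idea" : (NP\PP)\(PP/NP)
    [3,4] "cat" : (S/(S\N))\NP
  [4,5] "park" : S\N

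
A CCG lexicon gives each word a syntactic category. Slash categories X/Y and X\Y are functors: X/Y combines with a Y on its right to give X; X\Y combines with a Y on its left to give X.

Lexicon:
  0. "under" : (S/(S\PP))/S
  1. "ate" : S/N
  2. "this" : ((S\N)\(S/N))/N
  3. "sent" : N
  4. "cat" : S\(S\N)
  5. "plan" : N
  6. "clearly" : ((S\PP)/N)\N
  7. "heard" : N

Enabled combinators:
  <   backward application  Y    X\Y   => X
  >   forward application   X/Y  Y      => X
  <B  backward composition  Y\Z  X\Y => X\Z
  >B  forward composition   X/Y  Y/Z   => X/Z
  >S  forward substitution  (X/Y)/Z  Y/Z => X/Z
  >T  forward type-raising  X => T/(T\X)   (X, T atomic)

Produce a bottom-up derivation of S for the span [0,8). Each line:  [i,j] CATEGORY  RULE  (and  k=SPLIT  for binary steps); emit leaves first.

[0,1] (S/(S\PP))/S  lex  "under"
[1,2] S/N  lex  "ate"
[2,3] ((S\N)\(S/N))/N  lex  "this"
[3,4] N  lex  "sent"
[2,4] (S\N)\(S/N)  >  k=3
[1,4] S\N  <  k=2
[4,5] S\(S\N)  lex  "cat"
[1,5] S  <  k=4
[0,5] S/(S\PP)  >  k=1
[5,6] N  lex  "plan"
[6,7] ((S\PP)/N)\N  lex  "clearly"
[5,7] (S\PP)/N  <  k=6
[7,8] N  lex  "heard"
[5,8] S\PP  >  k=7
[0,8] S  >  k=5

[0,8] S   >
  [0,5] S/(S\PP)   >
    [0,1] "under" : (S/(S\PP))/S
    [1,5] S   <
      [1,4] S\N   <
        [1,2] "ate" : S/N
        [2,4] (S\N)\(S/N)   >
          [2,3] "this" : ((S\N)\(S/N))/N
          [3,4] "sent" : N
      [4,5] "cat" : S\(S\N)
  [5,8] S\PP   >
    [5,7] (S\PP)/N   <
      [5,6] "plan" : N
      [6,7] "clearly" : ((S\PP)/N)\N
    [7,8] "heard" : N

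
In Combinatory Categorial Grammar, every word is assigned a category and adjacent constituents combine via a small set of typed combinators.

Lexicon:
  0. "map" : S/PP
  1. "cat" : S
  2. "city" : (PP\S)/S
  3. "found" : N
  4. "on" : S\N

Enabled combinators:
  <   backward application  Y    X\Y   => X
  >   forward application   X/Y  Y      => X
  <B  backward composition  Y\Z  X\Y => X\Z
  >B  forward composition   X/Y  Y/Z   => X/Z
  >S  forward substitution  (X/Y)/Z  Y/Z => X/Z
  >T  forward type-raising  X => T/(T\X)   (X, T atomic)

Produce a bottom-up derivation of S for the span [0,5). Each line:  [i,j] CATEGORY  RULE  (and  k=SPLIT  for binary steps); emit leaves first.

[0,5] S   >
  [0,1] "map" : S/PP
  [1,5] PP   <
    [1,2] "cat" : S
    [2,5] PP\S   >
      [2,3] "city" : (PP\S)/S
      [3,5] S   <
        [3,4] "found" : N
        [4,5] "on" : S\N

[0,1] S/PP  lex  "map"
[1,2] S  lex  "cat"
[2,3] (PP\S)/S  lex  "city"
[3,4] N  lex  "found"
[4,5] S\N  lex  "on"
[3,5] S  <  k=4
[2,5] PP\S  >  k=3
[1,5] PP  <  k=2
[0,5] S  >  k=1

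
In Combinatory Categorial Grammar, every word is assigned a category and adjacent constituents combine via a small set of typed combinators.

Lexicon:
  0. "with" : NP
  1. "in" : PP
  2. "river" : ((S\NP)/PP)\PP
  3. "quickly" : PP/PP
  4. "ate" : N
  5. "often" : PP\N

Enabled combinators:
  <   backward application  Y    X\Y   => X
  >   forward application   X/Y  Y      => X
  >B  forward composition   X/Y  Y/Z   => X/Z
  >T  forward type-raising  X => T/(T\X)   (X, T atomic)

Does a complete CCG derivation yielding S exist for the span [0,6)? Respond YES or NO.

YES

[0,6] S   >
  [0,4] S/PP   >B
    [0,3] S/PP   >B
      [0,1] S/(S\NP)   >T
        [0,1] "with" : NP
      [1,3] (S\NP)/PP   <
        [1,2] "in" : PP
        [2,3] "river" : ((S\NP)/PP)\PP
    [3,4] "quickly" : PP/PP
  [4,6] PP   >
    [4,5] PP/(PP\N)   >T
      [4,5] "ate" : N
    [5,6] "often" : PP\N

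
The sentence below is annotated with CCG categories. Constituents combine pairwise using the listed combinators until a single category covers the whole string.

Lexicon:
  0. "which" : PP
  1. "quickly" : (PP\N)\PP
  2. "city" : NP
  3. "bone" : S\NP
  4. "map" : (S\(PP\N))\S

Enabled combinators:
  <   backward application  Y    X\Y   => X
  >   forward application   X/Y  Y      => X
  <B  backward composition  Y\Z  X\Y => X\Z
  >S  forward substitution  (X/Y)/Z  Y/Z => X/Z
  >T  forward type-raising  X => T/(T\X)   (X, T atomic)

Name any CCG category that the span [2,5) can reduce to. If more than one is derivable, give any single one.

[0,5] S   <
  [0,2] PP\N   <
    [0,1] "which" : PP
    [1,2] "quickly" : (PP\N)\PP
  [2,5] S\(PP\N)   <
    [2,4] S   <
      [2,3] "city" : NP
      [3,4] "bone" : S\NP
    [4,5] "map" : (S\(PP\N))\S

S\(PP\N)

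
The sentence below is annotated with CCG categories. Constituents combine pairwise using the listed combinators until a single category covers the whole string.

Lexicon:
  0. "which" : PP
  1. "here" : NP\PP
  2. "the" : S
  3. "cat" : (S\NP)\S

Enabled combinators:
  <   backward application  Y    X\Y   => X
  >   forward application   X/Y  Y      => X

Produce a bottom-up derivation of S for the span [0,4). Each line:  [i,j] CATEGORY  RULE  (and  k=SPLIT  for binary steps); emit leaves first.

[0,4] S   <
  [0,2] NP   <
    [0,1] "which" : PP
    [1,2] "here" : NP\PP
  [2,4] S\NP   <
    [2,3] "the" : S
    [3,4] "cat" : (S\NP)\S

[0,1] PP  lex  "which"
[1,2] NP\PP  lex  "here"
[0,2] NP  <  k=1
[2,3] S  lex  "the"
[3,4] (S\NP)\S  lex  "cat"
[2,4] S\NP  <  k=3
[0,4] S  <  k=2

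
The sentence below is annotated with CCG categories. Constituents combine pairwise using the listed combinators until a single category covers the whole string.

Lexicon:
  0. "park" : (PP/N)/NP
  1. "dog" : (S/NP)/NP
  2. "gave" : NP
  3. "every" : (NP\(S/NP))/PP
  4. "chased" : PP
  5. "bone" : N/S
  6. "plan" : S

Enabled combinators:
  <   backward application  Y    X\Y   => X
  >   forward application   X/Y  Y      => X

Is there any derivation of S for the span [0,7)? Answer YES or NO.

NO

(PP/N)/NP (S/NP)/NP NP (NP\(S/NP))/PP PP N/S S
CKY chart[0,7] = {PP}; S ∉ chart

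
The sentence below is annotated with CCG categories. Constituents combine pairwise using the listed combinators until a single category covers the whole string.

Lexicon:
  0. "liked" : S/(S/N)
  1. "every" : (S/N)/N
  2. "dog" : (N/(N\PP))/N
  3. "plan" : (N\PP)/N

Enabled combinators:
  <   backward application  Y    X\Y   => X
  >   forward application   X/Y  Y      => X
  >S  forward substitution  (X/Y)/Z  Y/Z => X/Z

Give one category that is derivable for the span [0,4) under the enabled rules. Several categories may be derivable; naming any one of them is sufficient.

S

[0,4] S   >
  [0,1] "liked" : S/(S/N)
  [1,4] S/N   >S
    [1,2] "every" : (S/N)/N
    [2,4] N/N   >S
      [2,3] "dog" : (N/(N\PP))/N
      [3,4] "plan" : (N\PP)/N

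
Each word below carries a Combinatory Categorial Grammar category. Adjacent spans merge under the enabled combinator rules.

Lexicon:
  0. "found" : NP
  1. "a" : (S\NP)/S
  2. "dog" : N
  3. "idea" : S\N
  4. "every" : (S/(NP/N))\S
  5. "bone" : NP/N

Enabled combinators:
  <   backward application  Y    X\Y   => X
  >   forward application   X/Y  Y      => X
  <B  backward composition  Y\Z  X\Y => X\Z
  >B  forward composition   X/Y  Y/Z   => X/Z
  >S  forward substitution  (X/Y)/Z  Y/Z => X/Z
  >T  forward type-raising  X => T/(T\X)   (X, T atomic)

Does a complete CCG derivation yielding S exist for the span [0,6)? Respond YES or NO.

[0,6] S   >
  [0,5] S/(NP/N)   <
    [0,4] S   <
      [0,1] "found" : NP
      [1,4] S\NP   >
        [1,2] "a" : (S\NP)/S
        [2,4] S   <
          [2,3] "dog" : N
          [3,4] "idea" : S\N
    [4,5] "every" : (S/(NP/N))\S
  [5,6] "bone" : NP/N

YES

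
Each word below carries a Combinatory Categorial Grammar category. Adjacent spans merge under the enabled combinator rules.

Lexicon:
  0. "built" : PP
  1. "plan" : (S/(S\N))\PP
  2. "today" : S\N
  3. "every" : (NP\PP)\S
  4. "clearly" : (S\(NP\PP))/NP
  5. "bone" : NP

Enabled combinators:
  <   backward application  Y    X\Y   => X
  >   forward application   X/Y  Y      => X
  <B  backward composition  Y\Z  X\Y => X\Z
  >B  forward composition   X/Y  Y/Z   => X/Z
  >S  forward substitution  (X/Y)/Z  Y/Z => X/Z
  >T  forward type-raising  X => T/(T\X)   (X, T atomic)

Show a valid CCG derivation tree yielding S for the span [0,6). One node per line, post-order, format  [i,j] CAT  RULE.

[0,6] S   <
  [0,4] NP\PP   <
    [0,3] S   >
      [0,2] S/(S\N)   <
        [0,1] "built" : PP
        [1,2] "plan" : (S/(S\N))\PP
      [2,3] "today" : S\N
    [3,4] "every" : (NP\PP)\S
  [4,6] S\(NP\PP)   >
    [4,5] "clearly" : (S\(NP\PP))/NP
    [5,6] "bone" : NP

[0,1] PP  lex  "built"
[1,2] (S/(S\N))\PP  lex  "plan"
[0,2] S/(S\N)  <  k=1
[2,3] S\N  lex  "today"
[0,3] S  >  k=2
[3,4] (NP\PP)\S  lex  "every"
[0,4] NP\PP  <  k=3
[4,5] (S\(NP\PP))/NP  lex  "clearly"
[5,6] NP  lex  "bone"
[4,6] S\(NP\PP)  >  k=5
[0,6] S  <  k=4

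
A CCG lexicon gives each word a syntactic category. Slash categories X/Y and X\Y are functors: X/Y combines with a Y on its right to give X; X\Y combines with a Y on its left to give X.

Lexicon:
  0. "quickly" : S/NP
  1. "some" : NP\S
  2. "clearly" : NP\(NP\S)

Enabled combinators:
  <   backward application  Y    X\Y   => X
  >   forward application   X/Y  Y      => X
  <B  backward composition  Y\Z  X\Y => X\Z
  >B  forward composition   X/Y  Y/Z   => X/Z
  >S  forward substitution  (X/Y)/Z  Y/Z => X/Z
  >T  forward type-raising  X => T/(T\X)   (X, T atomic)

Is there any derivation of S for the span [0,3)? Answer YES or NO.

[0,3] S   >
  [0,1] "quickly" : S/NP
  [1,3] NP   <
    [1,2] "some" : NP\S
    [2,3] "clearly" : NP\(NP\S)

YES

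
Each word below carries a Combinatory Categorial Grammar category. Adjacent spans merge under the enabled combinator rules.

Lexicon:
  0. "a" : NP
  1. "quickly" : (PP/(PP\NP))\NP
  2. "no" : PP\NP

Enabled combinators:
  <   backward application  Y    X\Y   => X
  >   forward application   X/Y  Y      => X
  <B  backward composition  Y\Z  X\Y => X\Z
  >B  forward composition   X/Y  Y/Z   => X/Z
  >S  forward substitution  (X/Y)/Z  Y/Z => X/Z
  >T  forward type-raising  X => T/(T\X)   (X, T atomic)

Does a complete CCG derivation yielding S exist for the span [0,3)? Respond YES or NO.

NP (PP/(PP\NP))\NP PP\NP
CKY chart[0,3] = {N/(N\PP), NP/(NP\PP), PP, PP/(PP\PP), S/(S\PP)}; S ∉ chart

NO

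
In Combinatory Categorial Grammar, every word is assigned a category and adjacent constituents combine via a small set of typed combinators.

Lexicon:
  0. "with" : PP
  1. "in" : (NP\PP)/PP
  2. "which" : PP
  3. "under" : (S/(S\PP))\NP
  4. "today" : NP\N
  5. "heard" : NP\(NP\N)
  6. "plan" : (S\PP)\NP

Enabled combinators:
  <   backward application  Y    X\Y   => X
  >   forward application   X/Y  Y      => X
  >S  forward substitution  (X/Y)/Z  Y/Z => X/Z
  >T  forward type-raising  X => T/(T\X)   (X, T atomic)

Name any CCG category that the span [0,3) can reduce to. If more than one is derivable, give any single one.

[0,7] S   >
  [0,4] S/(S\PP)   <
    [0,3] NP   >
      [0,1] NP/(NP\PP)   >T
        [0,1] "with" : PP
      [1,3] NP\PP   >
        [1,2] "in" : (NP\PP)/PP
        [2,3] "which" : PP
    [3,4] "under" : (S/(S\PP))\NP
  [4,7] S\PP   <
    [4,6] NP   <
      [4,5] "today" : NP\N
      [5,6] "heard" : NP\(NP\N)
    [6,7] "plan" : (S\PP)\NP

NP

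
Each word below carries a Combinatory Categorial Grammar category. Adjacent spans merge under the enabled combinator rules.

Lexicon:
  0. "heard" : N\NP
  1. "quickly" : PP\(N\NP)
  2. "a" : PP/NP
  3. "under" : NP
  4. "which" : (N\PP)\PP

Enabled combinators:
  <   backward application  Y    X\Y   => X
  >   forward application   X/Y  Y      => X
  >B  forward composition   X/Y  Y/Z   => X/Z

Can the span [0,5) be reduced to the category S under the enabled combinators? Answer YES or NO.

N\NP PP\(N\NP) PP/NP NP (N\PP)\PP
CKY chart[0,5] = {N}; S ∉ chart

NO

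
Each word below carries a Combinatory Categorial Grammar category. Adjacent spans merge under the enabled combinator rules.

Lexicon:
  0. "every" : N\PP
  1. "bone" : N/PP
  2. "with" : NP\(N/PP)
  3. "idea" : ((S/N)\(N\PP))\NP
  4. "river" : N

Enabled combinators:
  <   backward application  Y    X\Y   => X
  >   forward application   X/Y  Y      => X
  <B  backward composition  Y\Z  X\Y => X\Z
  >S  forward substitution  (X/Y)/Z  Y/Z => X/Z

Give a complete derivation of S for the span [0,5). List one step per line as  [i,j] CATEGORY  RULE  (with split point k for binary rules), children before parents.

[0,1] N\PP  lex  "every"
[1,2] N/PP  lex  "bone"
[2,3] NP\(N/PP)  lex  "with"
[1,3] NP  <  k=2
[3,4] ((S/N)\(N\PP))\NP  lex  "idea"
[1,4] (S/N)\(N\PP)  <  k=3
[0,4] S/N  <  k=1
[4,5] N  lex  "river"
[0,5] S  >  k=4

[0,5] S   >
  [0,4] S/N   <
    [0,1] "every" : N\PP
    [1,4] (S/N)\(N\PP)   <
      [1,3] NP   <
        [1,2] "bone" : N/PP
        [2,3] "with" : NP\(N/PP)
      [3,4] "idea" : ((S/N)\(N\PP))\NP
  [4,5] "river" : N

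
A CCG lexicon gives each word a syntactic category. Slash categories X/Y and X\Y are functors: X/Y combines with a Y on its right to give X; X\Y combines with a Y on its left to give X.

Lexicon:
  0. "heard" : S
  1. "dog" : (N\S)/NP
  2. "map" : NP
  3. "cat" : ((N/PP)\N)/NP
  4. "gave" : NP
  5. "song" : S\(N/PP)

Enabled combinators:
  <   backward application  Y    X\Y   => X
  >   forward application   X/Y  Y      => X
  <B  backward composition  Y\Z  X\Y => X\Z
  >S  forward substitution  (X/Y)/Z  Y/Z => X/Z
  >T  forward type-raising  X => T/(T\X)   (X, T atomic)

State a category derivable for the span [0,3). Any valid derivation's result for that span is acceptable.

[0,6] S   <
  [0,5] N/PP   <
    [0,3] N   >
      [0,1] N/(N\S)   >T
        [0,1] "heard" : S
      [1,3] N\S   >
        [1,2] "dog" : (N\S)/NP
        [2,3] "map" : NP
    [3,5] (N/PP)\N   >
      [3,4] "cat" : ((N/PP)\N)/NP
      [4,5] "gave" : NP
  [5,6] "song" : S\(N/PP)

N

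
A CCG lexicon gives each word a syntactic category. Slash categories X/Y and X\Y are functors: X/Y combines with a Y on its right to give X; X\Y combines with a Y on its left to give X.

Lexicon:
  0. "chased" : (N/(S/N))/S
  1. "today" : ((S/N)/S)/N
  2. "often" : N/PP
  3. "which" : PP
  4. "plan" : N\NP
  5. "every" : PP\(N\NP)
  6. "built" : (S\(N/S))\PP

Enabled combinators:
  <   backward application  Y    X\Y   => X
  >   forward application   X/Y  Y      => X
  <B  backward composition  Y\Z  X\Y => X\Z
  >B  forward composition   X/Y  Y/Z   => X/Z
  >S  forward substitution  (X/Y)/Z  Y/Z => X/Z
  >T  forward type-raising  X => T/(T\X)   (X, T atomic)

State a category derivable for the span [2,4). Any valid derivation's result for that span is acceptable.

[0,7] S   <
  [0,4] N/S   >S
    [0,1] "chased" : (N/(S/N))/S
    [1,4] (S/N)/S   >
      [1,2] "today" : ((S/N)/S)/N
      [2,4] N   >
        [2,3] "often" : N/PP
        [3,4] "which" : PP
  [4,7] S\(N/S)   <
    [4,6] PP   <
      [4,5] "plan" : N\NP
      [5,6] "every" : PP\(N\NP)
    [6,7] "built" : (S\(N/S))\PP

N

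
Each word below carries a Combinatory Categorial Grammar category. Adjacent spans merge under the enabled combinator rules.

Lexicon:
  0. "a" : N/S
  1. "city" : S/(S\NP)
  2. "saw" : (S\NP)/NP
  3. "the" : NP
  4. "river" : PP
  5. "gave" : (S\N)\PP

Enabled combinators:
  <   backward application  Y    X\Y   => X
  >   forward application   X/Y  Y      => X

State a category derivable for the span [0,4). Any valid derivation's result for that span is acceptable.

N

[0,6] S   <
  [0,4] N   >
    [0,1] "a" : N/S
    [1,4] S   >
      [1,2] "city" : S/(S\NP)
      [2,4] S\NP   >
        [2,3] "saw" : (S\NP)/NP
        [3,4] "the" : NP
  [4,6] S\N   <
    [4,5] "river" : PP
    [5,6] "gave" : (S\N)\PP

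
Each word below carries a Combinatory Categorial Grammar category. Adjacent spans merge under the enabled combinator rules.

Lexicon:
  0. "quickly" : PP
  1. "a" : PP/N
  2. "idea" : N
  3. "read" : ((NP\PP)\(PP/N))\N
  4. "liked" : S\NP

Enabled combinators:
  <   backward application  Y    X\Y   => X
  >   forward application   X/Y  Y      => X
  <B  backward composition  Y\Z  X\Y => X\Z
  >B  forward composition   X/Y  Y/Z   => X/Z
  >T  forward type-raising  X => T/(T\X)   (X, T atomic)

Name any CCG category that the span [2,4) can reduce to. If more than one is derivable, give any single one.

(NP\PP)\(PP/N)

[0,5] S   <
  [0,4] NP   <
    [0,1] "quickly" : PP
    [1,4] NP\PP   <
      [1,2] "a" : PP/N
      [2,4] (NP\PP)\(PP/N)   <
        [2,3] "idea" : N
        [3,4] "read" : ((NP\PP)\(PP/N))\N
  [4,5] "liked" : S\NP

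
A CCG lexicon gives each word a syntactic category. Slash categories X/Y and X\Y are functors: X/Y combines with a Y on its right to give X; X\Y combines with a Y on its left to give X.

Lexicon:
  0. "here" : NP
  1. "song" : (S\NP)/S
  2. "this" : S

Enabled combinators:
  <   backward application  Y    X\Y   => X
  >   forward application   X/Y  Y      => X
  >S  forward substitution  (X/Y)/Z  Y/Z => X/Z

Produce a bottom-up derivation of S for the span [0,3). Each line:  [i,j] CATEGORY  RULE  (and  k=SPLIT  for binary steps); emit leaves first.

[0,1] NP  lex  "here"
[1,2] (S\NP)/S  lex  "song"
[2,3] S  lex  "this"
[1,3] S\NP  >  k=2
[0,3] S  <  k=1

[0,3] S   <
  [0,1] "here" : NP
  [1,3] S\NP   >
    [1,2] "song" : (S\NP)/S
    [2,3] "this" : S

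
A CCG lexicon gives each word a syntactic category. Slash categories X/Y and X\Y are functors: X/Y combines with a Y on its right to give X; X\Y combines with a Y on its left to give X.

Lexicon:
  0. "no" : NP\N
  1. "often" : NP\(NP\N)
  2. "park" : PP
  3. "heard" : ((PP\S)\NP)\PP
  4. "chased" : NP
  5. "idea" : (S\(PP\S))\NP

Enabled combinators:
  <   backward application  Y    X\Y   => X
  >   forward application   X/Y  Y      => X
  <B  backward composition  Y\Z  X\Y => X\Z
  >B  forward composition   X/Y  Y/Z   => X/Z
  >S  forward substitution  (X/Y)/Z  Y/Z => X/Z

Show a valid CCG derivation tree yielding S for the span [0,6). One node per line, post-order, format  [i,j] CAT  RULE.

[0,6] S   <
  [0,4] PP\S   <
    [0,2] NP   <
      [0,1] "no" : NP\N
      [1,2] "often" : NP\(NP\N)
    [2,4] (PP\S)\NP   <
      [2,3] "park" : PP
      [3,4] "heard" : ((PP\S)\NP)\PP
  [4,6] S\(PP\S)   <
    [4,5] "chased" : NP
    [5,6] "idea" : (S\(PP\S))\NP

[0,1] NP\N  lex  "no"
[1,2] NP\(NP\N)  lex  "often"
[0,2] NP  <  k=1
[2,3] PP  lex  "park"
[3,4] ((PP\S)\NP)\PP  lex  "heard"
[2,4] (PP\S)\NP  <  k=3
[0,4] PP\S  <  k=2
[4,5] NP  lex  "chased"
[5,6] (S\(PP\S))\NP  lex  "idea"
[4,6] S\(PP\S)  <  k=5
[0,6] S  <  k=4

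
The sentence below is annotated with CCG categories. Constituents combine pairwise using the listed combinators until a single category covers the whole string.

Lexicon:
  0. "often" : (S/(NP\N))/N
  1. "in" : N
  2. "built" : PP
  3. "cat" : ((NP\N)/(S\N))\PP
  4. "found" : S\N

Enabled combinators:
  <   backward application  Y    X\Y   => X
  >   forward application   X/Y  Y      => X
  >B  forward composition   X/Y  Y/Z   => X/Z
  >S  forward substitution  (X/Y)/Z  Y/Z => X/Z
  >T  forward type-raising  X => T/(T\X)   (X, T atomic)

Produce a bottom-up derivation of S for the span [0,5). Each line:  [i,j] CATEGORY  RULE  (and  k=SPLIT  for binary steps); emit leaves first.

[0,1] (S/(NP\N))/N  lex  "often"
[1,2] N  lex  "in"
[0,2] S/(NP\N)  >  k=1
[2,3] PP  lex  "built"
[3,4] ((NP\N)/(S\N))\PP  lex  "cat"
[2,4] (NP\N)/(S\N)  <  k=3
[4,5] S\N  lex  "found"
[2,5] NP\N  >  k=4
[0,5] S  >  k=2

[0,5] S   >
  [0,2] S/(NP\N)   >
    [0,1] "often" : (S/(NP\N))/N
    [1,2] "in" : N
  [2,5] NP\N   >
    [2,4] (NP\N)/(S\N)   <
      [2,3] "built" : PP
      [3,4] "cat" : ((NP\N)/(S\N))\PP
    [4,5] "found" : S\N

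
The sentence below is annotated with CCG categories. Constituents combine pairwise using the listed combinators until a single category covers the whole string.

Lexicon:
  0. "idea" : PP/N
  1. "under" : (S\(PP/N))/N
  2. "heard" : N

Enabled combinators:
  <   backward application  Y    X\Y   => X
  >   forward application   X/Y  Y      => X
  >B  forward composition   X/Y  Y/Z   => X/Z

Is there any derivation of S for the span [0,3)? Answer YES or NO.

[0,3] S   <
  [0,1] "idea" : PP/N
  [1,3] S\(PP/N)   >
    [1,2] "under" : (S\(PP/N))/N
    [2,3] "heard" : N

YES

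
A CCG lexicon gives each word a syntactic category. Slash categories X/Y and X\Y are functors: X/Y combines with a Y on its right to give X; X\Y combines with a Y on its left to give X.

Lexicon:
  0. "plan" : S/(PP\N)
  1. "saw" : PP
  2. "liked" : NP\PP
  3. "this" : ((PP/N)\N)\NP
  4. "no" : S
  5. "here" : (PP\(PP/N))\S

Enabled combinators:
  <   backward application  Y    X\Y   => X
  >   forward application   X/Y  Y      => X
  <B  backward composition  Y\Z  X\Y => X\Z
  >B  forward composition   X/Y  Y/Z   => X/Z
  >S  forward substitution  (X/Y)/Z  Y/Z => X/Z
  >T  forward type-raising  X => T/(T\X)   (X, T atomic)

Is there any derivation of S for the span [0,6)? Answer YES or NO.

[0,6] S   >
  [0,1] "plan" : S/(PP\N)
  [1,6] PP\N   <B
    [1,4] (PP/N)\N   <
      [1,3] NP   <
        [1,2] "saw" : PP
        [2,3] "liked" : NP\PP
      [3,4] "this" : ((PP/N)\N)\NP
    [4,6] PP\(PP/N)   <
      [4,5] "no" : S
      [5,6] "here" : (PP\(PP/N))\S

YES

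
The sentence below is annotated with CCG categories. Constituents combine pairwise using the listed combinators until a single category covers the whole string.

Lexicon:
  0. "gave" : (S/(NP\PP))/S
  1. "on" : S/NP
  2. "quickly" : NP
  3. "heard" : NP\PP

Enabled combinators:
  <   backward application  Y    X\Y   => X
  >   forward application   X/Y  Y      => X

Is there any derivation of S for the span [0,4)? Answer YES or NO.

[0,4] S   >
  [0,3] S/(NP\PP)   >
    [0,1] "gave" : (S/(NP\PP))/S
    [1,3] S   >
      [1,2] "on" : S/NP
      [2,3] "quickly" : NP
  [3,4] "heard" : NP\PP

YES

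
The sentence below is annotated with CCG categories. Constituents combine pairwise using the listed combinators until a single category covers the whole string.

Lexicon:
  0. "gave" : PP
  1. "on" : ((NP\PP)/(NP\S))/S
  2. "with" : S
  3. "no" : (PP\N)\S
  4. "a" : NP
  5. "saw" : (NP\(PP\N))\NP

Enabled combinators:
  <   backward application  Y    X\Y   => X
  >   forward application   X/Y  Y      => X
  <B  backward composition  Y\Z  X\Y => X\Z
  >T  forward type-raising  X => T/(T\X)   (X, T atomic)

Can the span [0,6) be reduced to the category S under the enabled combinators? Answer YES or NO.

PP ((NP\PP)/(NP\S))/S S (PP\N)\S NP (NP\(PP\N))\NP
CKY chart[0,6] = {N/(N\NP), NP, NP/(NP\NP), PP/(PP\NP), S/(S\NP)}; S ∉ chart

NO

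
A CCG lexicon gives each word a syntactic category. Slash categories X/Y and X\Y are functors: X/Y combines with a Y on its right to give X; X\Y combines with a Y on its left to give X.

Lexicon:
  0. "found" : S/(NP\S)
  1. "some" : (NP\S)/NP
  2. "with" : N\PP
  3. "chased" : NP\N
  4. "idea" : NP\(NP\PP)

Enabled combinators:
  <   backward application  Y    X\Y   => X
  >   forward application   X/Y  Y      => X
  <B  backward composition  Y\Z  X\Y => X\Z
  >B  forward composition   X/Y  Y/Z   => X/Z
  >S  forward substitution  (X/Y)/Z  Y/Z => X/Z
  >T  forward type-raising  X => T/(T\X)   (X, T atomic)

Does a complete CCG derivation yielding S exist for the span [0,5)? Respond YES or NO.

YES

[0,5] S   >
  [0,1] "found" : S/(NP\S)
  [1,5] NP\S   >
    [1,2] "some" : (NP\S)/NP
    [2,5] NP   <
      [2,4] NP\PP   <B
        [2,3] "with" : N\PP
        [3,4] "chased" : NP\N
      [4,5] "idea" : NP\(NP\PP)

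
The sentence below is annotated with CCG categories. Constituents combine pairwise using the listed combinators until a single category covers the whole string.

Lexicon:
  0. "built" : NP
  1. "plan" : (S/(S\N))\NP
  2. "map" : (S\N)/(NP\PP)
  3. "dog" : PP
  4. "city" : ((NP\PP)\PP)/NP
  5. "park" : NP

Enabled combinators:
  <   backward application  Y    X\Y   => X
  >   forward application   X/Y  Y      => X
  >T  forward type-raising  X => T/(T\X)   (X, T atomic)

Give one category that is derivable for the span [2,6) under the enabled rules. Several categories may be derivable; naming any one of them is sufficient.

S\N

[0,6] S   >
  [0,2] S/(S\N)   <
    [0,1] "built" : NP
    [1,2] "plan" : (S/(S\N))\NP
  [2,6] S\N   >
    [2,3] "map" : (S\N)/(NP\PP)
    [3,6] NP\PP   <
      [3,4] "dog" : PP
      [4,6] (NP\PP)\PP   >
        [4,5] "city" : ((NP\PP)\PP)/NP
        [5,6] "park" : NP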